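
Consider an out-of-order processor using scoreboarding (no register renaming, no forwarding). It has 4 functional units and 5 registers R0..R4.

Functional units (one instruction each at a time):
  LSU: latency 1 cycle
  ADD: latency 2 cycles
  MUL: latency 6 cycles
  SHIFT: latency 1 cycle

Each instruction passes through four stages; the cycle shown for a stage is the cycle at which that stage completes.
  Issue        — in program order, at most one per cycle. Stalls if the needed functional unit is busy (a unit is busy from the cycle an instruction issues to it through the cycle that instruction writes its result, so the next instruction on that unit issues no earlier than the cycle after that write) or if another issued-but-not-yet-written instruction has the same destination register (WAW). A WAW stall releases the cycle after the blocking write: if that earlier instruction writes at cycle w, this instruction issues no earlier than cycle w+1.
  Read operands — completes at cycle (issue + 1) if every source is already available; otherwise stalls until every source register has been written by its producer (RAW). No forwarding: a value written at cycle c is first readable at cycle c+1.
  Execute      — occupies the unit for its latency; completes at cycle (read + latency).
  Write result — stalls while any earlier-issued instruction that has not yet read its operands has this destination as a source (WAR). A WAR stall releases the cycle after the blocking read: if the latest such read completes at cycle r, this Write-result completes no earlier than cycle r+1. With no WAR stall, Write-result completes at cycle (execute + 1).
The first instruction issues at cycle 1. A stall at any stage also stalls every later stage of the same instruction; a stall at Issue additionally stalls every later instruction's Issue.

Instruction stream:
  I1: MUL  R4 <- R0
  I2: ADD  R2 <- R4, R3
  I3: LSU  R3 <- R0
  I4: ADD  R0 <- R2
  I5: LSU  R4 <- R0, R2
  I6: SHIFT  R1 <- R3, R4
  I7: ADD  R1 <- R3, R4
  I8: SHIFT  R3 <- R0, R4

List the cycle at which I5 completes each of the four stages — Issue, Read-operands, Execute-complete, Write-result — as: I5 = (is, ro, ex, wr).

I5 = (15, 19, 20, 21)

[I1] 1/2/8/9
[I2] 2/10/12/13  (RAW R4: wait I1 write@9)
[I3] 3/4/5/11  (WAR R3: wait I2 read@10)
[I4] 14/15/17/18  (struct: ADD busy until I2 writes@13)
[I5] 15/19/20/21  (RAW R0: wait I4 write@18)
[I6] 16/22/23/24  (RAW R4: wait I5 write@21)
[I7] 25/26/28/29  (WAW R1: wait I6 write@24)
[I8] 26/27/28/29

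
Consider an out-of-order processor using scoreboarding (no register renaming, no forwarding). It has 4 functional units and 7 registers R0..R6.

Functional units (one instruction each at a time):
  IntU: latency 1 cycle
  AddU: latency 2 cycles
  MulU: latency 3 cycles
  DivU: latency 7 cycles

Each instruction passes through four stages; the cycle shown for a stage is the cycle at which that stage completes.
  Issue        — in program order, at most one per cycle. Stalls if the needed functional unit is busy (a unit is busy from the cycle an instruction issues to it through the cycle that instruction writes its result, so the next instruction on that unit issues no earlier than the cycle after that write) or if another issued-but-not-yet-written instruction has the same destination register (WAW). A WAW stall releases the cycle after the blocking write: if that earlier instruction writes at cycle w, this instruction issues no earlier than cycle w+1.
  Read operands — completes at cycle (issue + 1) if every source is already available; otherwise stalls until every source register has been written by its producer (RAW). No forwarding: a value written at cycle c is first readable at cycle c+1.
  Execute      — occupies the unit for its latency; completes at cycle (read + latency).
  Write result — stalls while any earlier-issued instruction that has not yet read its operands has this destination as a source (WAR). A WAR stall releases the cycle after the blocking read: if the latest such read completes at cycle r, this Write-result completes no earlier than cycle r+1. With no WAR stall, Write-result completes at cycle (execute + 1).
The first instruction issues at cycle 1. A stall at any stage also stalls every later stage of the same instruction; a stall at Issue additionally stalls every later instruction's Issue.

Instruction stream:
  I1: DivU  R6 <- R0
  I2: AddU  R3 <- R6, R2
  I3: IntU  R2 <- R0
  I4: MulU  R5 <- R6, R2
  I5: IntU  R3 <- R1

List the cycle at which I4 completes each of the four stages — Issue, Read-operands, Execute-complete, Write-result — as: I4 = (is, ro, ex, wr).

I4 = (4, 13, 16, 17)

I1  is:1  ro:2  ex:9  wr:10
I2  is:2  ro:11  ex:13  wr:14  — RAW R6: wait I1 write@10
I3  is:3  ro:4  ex:5  wr:12  — WAR R2: wait I2 read@11
I4  is:4  ro:13  ex:16  wr:17  — RAW R2: wait I3 write@12
I5  is:15  ro:16  ex:17  wr:18  — WAW R3: wait I2 write@14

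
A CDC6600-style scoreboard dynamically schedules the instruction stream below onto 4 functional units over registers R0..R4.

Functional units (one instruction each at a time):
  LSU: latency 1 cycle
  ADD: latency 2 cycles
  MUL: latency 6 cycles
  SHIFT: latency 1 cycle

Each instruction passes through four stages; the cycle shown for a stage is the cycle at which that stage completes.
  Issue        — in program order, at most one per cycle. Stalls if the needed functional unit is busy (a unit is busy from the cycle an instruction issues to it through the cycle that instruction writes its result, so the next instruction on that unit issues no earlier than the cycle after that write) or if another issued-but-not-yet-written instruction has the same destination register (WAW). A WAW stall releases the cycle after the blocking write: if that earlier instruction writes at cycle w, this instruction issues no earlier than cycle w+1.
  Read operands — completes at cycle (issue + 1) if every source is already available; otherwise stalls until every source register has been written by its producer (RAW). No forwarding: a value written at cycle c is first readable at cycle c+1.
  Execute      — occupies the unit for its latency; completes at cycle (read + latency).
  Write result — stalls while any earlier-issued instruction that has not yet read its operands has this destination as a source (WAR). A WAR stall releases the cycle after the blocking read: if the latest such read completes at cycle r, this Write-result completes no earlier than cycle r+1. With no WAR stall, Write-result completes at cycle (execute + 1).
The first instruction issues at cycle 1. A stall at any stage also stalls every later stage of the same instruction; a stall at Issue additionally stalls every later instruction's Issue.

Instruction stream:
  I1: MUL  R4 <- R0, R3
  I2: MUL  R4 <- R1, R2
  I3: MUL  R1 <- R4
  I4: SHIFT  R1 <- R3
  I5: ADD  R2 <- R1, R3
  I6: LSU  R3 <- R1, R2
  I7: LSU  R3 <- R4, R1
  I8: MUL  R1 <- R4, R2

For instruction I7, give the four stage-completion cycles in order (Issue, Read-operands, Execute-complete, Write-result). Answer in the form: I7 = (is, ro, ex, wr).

  I1 | 1 | 2 | 8 | 9
  I2 | 10 | 11 | 17 | 18   struct: MUL busy until I1 writes@9
  I3 | 19 | 20 | 26 | 27   struct: MUL busy until I2 writes@18
  I4 | 28 | 29 | 30 | 31   WAW R1: wait I3 write@27
  I5 | 29 | 32 | 34 | 35   RAW R1: wait I4 write@31
  I6 | 30 | 36 | 37 | 38   RAW R2: wait I5 write@35
  I7 | 39 | 40 | 41 | 42   struct: LSU busy until I6 writes@38
  I8 | 40 | 41 | 47 | 48

I7 = (39, 40, 41, 42)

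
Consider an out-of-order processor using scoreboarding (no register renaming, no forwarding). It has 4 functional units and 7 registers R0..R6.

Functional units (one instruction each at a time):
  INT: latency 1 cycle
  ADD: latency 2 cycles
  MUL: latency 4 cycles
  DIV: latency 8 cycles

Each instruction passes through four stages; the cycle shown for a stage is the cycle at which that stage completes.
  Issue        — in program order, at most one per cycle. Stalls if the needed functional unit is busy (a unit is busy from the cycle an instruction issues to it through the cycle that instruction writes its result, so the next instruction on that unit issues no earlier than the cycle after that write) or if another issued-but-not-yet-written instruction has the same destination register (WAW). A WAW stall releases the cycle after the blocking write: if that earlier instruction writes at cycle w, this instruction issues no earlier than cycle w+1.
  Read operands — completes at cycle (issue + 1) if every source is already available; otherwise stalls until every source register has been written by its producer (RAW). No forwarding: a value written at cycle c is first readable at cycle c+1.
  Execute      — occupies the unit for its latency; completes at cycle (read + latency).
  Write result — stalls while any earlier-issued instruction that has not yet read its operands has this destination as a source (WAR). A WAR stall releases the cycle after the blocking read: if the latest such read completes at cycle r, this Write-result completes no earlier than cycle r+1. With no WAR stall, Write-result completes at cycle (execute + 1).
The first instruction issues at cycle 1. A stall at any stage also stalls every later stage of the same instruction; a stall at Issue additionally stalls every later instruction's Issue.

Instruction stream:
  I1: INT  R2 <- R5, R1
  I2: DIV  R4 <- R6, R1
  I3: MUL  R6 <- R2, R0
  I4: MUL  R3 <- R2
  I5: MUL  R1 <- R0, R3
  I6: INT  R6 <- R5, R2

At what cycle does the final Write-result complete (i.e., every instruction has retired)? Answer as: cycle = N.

1) issue 1, read 2, done 3, write 4
2) issue 2, read 3, done 11, write 12
3) issue 3, read 5, done 9, write 10  <RAW R2: wait I1 write@4>
4) issue 11, read 12, done 16, write 17  <struct: MUL busy until I3 writes@10>
5) issue 18, read 19, done 23, write 24  <struct: MUL busy until I4 writes@17>
6) issue 19, read 20, done 21, write 22

cycle = 24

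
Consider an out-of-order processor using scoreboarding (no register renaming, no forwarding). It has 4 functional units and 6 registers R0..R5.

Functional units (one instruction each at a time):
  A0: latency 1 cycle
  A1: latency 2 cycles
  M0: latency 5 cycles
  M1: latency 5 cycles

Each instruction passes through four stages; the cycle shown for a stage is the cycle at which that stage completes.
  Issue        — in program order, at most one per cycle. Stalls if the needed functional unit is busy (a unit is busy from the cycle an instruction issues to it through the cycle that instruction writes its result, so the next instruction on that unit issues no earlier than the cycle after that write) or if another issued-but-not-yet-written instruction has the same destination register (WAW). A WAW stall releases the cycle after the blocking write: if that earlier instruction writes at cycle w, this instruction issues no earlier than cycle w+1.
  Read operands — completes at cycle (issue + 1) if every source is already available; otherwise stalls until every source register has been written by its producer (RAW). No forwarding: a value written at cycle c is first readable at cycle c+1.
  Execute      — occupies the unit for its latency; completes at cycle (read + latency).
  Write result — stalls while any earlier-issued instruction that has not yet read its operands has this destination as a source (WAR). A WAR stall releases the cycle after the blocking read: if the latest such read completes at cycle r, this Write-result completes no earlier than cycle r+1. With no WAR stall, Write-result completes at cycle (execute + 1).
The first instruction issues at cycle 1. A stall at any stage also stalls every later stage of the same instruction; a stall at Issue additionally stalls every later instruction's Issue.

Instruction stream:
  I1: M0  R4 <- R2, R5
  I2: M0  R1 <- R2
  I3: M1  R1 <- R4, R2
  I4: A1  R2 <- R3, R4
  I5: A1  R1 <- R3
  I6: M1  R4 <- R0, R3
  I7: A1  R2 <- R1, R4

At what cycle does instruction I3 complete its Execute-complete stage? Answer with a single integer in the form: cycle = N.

[1] issue I1 (M0)
[2] I1 read-ops
[7] I1 finished on M0
[8] I1→R4
[9] issue I2 (M0)
[10] I2 read-ops
[15] I2 finished on M0
[16] I2→R1
[17] issue I3 (M1)
[18] I3 read-ops, issue I4 (A1)
[19] I4 read-ops
[21] I4 finished on A1
[22] I4→R2
[23] I3 finished on M1
[24] I3→R1
[25] issue I5 (A1)
[26] I5 read-ops, issue I6 (M1)
[27] I6 read-ops
[28] I5 finished on A1
[29] I5→R1
[30] issue I7 (A1)
[32] I6 finished on M1
[33] I6→R4
[34] I7 read-ops
[36] I7 finished on A1
[37] I7→R2

cycle = 23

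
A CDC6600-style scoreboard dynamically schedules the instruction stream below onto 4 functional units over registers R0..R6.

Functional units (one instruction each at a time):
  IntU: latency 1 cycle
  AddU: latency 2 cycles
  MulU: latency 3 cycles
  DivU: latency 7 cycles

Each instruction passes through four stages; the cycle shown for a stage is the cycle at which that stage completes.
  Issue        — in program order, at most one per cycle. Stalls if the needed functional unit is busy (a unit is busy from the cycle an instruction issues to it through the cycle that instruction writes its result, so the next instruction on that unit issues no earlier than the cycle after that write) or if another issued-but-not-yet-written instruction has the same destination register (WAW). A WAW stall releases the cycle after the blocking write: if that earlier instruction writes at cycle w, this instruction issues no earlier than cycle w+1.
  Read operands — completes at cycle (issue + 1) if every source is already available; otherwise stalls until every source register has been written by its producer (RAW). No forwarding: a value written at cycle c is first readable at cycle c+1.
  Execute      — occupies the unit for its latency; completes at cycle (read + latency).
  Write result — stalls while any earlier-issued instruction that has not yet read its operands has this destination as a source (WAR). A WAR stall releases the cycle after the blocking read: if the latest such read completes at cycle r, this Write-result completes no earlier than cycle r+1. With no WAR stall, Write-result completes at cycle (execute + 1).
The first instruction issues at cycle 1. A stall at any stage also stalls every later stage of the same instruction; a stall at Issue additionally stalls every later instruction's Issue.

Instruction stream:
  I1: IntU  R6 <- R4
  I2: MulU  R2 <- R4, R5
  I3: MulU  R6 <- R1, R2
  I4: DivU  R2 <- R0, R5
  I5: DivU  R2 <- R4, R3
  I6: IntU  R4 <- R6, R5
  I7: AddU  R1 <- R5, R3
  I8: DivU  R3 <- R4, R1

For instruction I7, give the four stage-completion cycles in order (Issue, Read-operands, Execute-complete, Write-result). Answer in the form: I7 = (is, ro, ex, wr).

I7 = (21, 22, 24, 25)

I1: IS=1 RO=2 EX=3 WR=4
I2: IS=2 RO=3 EX=6 WR=7
I3: IS=8 RO=9 EX=12 WR=13  [struct: MulU busy until I2 writes@7]
I4: IS=9 RO=10 EX=17 WR=18
I5: IS=19 RO=20 EX=27 WR=28  [struct: DivU busy until I4 writes@18]
I6: IS=20 RO=21 EX=22 WR=23
I7: IS=21 RO=22 EX=24 WR=25
I8: IS=29 RO=30 EX=37 WR=38  [struct: DivU busy until I5 writes@28]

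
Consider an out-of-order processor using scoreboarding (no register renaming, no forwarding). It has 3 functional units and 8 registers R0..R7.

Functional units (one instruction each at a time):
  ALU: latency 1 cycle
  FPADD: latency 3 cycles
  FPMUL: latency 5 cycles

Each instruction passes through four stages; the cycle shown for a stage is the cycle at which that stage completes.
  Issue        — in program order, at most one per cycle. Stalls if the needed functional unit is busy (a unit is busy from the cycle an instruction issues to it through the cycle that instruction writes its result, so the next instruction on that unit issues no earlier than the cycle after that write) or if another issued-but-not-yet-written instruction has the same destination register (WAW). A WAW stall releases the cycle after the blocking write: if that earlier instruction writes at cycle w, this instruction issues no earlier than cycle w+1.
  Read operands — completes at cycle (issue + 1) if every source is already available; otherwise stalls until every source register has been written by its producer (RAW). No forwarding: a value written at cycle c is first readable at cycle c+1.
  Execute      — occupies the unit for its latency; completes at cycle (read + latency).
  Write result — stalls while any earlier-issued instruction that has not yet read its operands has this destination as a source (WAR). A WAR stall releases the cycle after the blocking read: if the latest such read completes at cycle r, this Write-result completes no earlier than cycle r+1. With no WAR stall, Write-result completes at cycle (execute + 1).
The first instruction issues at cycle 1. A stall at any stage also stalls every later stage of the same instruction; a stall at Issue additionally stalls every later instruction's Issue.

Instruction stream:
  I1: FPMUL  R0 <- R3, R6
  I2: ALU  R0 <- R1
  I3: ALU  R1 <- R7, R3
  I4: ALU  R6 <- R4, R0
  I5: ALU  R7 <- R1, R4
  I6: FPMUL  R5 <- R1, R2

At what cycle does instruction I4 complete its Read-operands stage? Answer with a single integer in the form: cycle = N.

t=1  issue I1 (FPMUL)
t=2  I1 read-ops
t=7  I1 finished on FPMUL
t=8  I1→R0
t=9  issue I2 (ALU)
t=10  I2 read-ops
t=11  I2 finished on ALU
t=12  I2→R0
t=13  issue I3 (ALU)
t=14  I3 read-ops
t=15  I3 finished on ALU
t=16  I3→R1
t=17  issue I4 (ALU)
t=18  I4 read-ops
t=19  I4 finished on ALU
t=20  I4→R6
t=21  issue I5 (ALU)
t=22  I5 read-ops | issue I6 (FPMUL)
t=23  I5 finished on ALU | I6 read-ops
t=24  I5→R7
t=28  I6 finished on FPMUL
t=29  I6→R5

cycle = 18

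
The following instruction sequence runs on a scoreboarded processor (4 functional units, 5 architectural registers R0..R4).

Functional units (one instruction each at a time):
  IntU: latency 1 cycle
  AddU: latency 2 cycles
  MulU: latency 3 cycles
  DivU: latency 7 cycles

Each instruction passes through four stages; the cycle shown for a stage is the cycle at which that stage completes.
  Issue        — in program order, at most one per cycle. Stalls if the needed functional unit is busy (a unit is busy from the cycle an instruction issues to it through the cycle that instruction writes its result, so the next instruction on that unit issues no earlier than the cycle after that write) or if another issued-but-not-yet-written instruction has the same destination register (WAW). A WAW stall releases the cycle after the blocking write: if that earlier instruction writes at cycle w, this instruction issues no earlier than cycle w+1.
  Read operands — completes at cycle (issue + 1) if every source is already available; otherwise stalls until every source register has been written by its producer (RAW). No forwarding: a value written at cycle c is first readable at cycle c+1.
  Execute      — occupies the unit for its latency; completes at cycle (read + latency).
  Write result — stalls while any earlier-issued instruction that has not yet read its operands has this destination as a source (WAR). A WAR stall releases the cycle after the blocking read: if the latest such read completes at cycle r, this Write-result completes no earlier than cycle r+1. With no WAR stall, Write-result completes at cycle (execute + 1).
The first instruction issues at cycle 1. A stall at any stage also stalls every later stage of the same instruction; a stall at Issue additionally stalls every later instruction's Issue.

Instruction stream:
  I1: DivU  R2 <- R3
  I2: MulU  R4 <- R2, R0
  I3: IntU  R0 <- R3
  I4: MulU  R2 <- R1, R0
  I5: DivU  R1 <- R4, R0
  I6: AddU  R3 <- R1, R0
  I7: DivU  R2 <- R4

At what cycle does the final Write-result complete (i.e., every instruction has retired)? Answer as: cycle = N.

cycle = 36

  I1 | 1 | 2 | 9 | 10
  I2 | 2 | 11 | 14 | 15   RAW R2: wait I1 write@10
  I3 | 3 | 4 | 5 | 12   WAR R0: wait I2 read@11
  I4 | 16 | 17 | 20 | 21   struct: MulU busy until I2 writes@15
  I5 | 17 | 18 | 25 | 26
  I6 | 18 | 27 | 29 | 30   RAW R1: wait I5 write@26
  I7 | 27 | 28 | 35 | 36   struct: DivU busy until I5 writes@26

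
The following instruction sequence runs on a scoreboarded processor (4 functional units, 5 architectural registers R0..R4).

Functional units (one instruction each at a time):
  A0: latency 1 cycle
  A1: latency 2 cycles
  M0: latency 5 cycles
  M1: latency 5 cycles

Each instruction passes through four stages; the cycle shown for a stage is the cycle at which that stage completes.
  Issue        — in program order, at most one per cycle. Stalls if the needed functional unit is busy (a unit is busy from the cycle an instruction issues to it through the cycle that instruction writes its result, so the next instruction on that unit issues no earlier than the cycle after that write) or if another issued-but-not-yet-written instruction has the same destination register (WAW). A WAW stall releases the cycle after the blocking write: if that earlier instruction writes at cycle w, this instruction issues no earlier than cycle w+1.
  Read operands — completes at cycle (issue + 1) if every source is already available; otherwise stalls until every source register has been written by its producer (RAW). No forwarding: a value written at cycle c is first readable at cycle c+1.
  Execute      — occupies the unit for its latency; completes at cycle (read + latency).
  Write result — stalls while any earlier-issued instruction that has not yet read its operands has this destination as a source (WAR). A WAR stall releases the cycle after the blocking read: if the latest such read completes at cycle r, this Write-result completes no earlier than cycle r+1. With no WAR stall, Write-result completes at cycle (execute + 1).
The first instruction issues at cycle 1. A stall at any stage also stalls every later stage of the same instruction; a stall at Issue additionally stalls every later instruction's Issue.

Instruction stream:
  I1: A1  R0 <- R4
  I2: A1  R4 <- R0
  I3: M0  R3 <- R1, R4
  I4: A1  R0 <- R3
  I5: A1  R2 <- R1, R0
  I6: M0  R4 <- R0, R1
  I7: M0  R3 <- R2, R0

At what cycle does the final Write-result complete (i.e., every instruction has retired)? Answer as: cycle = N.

cycle = 38

I1 -> (1, 2, 4, 5)
I2 -> (6, 7, 9, 10)  // struct: A1 busy until I1 writes@5
I3 -> (7, 11, 16, 17)  // RAW R4: wait I2 write@10
I4 -> (11, 18, 20, 21)  // struct: A1 busy until I2 writes@10, RAW R3: wait I3 write@17
I5 -> (22, 23, 25, 26)  // struct: A1 busy until I4 writes@21
I6 -> (23, 24, 29, 30)
I7 -> (31, 32, 37, 38)  // struct: M0 busy until I6 writes@30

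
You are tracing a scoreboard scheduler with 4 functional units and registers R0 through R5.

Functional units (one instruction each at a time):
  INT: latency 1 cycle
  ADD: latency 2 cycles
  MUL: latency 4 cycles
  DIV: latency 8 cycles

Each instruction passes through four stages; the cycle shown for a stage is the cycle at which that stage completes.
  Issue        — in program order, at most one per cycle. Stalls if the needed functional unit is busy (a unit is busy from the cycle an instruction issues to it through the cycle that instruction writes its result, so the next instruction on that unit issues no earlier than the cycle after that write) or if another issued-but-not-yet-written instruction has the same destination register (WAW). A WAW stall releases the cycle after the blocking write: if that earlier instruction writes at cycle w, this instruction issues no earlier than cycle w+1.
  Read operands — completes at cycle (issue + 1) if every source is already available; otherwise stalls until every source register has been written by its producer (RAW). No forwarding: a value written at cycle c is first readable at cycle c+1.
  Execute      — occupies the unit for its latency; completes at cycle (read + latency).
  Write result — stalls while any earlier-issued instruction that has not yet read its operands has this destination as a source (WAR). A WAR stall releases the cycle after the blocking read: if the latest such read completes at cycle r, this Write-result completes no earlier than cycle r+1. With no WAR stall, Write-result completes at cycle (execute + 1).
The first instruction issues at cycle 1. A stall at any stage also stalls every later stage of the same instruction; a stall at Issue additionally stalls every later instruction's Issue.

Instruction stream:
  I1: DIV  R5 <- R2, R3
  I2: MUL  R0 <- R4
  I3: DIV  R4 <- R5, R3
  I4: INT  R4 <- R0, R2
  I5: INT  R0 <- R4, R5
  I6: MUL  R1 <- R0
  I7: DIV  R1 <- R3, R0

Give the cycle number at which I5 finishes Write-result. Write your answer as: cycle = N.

cycle 1: I1 dispatched to DIV
cycle 2: I1 operands ready · I2 dispatched to MUL
cycle 3: I2 operands ready
cycle 7: I2 complete
cycle 8: R0←I2
cycle 10: I1 complete
cycle 11: R5←I1
cycle 12: I3 dispatched to DIV
cycle 13: I3 operands ready
cycle 21: I3 complete
cycle 22: R4←I3
cycle 23: I4 dispatched to INT
cycle 24: I4 operands ready
cycle 25: I4 complete
cycle 26: R4←I4
cycle 27: I5 dispatched to INT
cycle 28: I5 operands ready · I6 dispatched to MUL
cycle 29: I5 complete
cycle 30: R0←I5
cycle 31: I6 operands ready
cycle 35: I6 complete
cycle 36: R1←I6
cycle 37: I7 dispatched to DIV
cycle 38: I7 operands ready
cycle 46: I7 complete
cycle 47: R1←I7

cycle = 30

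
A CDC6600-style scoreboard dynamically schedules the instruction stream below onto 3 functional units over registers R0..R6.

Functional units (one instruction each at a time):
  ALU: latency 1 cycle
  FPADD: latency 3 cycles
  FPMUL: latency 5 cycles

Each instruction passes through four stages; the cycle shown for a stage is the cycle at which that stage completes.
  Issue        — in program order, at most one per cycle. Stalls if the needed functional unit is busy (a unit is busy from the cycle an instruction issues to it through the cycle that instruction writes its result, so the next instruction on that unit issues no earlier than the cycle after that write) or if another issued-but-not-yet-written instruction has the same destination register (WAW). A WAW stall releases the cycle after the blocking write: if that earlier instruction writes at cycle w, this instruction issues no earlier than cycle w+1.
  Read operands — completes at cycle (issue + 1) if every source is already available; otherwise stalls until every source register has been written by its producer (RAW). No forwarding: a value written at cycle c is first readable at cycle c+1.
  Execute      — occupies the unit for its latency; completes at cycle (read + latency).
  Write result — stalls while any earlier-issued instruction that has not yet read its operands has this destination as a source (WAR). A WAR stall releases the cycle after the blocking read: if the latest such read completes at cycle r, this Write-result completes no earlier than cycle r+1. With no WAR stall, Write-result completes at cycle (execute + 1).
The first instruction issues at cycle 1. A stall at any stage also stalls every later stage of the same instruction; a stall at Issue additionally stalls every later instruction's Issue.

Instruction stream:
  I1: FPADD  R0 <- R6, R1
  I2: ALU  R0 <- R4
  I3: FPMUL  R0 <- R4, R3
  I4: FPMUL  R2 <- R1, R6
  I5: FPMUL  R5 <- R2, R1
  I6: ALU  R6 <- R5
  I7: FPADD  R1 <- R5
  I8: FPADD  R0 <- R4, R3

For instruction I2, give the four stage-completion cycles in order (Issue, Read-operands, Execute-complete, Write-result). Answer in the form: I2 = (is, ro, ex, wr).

I2 = (7, 8, 9, 10)

  I1 | 1 | 2 | 5 | 6
  I2 | 7 | 8 | 9 | 10   WAW R0: wait I1 write@6
  I3 | 11 | 12 | 17 | 18   WAW R0: wait I2 write@10
  I4 | 19 | 20 | 25 | 26   struct: FPMUL busy until I3 writes@18
  I5 | 27 | 28 | 33 | 34   struct: FPMUL busy until I4 writes@26
  I6 | 28 | 35 | 36 | 37   RAW R5: wait I5 write@34
  I7 | 29 | 35 | 38 | 39   RAW R5: wait I5 write@34
  I8 | 40 | 41 | 44 | 45   struct: FPADD busy until I7 writes@39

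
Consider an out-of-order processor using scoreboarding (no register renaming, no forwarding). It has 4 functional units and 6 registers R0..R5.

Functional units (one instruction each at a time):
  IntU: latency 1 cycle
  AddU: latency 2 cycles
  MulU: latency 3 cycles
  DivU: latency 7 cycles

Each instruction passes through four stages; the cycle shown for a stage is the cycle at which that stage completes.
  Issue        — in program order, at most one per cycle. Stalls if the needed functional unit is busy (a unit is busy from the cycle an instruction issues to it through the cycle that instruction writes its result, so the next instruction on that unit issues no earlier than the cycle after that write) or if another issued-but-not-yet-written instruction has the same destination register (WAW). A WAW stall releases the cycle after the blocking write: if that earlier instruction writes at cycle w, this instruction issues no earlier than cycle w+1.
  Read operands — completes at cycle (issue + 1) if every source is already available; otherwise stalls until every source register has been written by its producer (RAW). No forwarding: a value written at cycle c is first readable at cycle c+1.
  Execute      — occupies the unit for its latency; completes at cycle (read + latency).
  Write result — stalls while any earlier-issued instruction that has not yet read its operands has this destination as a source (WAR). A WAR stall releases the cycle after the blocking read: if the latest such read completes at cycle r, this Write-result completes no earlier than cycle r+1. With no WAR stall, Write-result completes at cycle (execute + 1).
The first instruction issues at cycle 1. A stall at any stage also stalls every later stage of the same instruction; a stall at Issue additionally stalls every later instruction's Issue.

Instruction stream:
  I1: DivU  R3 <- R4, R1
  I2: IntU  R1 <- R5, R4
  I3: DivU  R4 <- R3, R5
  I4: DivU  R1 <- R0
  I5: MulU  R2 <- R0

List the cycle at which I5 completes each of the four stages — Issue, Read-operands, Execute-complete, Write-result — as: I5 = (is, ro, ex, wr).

I5 = (22, 23, 26, 27)

cycle 1: I1 dispatched to DivU
cycle 2: I1 operands ready; I2 dispatched to IntU
cycle 3: I2 operands ready
cycle 4: I2 complete
cycle 5: R1←I2
cycle 9: I1 complete
cycle 10: R3←I1
cycle 11: I3 dispatched to DivU
cycle 12: I3 operands ready
cycle 19: I3 complete
cycle 20: R4←I3
cycle 21: I4 dispatched to DivU
cycle 22: I4 operands ready; I5 dispatched to MulU
cycle 23: I5 operands ready
cycle 26: I5 complete
cycle 27: R2←I5
cycle 29: I4 complete
cycle 30: R1←I4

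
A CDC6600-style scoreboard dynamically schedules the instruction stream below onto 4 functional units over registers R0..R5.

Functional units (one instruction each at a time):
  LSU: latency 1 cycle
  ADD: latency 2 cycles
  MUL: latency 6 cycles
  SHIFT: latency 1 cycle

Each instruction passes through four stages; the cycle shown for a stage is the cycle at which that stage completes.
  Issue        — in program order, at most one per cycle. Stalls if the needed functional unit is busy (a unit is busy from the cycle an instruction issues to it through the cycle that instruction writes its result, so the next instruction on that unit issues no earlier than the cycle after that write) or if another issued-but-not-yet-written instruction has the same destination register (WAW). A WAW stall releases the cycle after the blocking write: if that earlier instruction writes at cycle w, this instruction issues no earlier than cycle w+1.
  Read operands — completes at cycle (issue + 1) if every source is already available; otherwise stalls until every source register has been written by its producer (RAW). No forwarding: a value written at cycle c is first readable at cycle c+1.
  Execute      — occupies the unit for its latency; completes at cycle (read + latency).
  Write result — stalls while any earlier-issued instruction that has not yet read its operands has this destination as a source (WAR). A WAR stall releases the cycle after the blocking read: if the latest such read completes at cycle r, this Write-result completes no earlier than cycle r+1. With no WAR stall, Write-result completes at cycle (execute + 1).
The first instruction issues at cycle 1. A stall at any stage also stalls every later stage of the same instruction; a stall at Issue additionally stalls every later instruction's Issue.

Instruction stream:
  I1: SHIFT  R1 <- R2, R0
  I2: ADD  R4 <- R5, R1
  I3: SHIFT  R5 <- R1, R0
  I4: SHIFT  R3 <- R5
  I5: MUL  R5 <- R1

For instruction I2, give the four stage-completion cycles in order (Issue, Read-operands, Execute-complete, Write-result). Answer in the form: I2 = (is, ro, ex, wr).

I2 = (2, 5, 7, 8)

I1 -> (1, 2, 3, 4)
I2 -> (2, 5, 7, 8)  // RAW R1: wait I1 write@4
I3 -> (5, 6, 7, 8)  // struct: SHIFT busy until I1 writes@4
I4 -> (9, 10, 11, 12)  // struct: SHIFT busy until I3 writes@8
I5 -> (10, 11, 17, 18)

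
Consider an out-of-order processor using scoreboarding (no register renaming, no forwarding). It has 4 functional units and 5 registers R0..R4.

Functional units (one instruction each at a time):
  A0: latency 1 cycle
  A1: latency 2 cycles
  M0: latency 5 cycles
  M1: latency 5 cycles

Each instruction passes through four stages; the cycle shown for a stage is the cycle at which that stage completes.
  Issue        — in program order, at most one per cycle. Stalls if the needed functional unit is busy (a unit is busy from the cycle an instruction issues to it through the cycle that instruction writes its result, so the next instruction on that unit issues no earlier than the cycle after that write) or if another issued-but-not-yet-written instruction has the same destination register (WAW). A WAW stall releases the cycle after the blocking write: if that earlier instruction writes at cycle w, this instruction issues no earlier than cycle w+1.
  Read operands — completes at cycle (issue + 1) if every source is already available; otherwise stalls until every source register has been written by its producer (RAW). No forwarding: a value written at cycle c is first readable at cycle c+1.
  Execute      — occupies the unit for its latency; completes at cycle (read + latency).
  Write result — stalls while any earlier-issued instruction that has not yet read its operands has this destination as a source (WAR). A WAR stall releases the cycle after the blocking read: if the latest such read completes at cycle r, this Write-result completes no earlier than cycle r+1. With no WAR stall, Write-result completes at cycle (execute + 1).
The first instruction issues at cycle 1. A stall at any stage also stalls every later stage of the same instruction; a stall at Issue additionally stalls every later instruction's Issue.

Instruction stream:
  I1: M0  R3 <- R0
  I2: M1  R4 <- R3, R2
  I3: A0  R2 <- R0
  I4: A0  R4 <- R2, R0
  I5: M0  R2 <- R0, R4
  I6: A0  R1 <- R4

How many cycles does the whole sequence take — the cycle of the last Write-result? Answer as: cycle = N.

cycle = 26

1) issue 1, read 2, done 7, write 8
2) issue 2, read 9, done 14, write 15  <RAW R3: wait I1 write@8>
3) issue 3, read 4, done 5, write 10  <WAR R2: wait I2 read@9>
4) issue 16, read 17, done 18, write 19  <WAW R4: wait I2 write@15>
5) issue 17, read 20, done 25, write 26  <RAW R4: wait I4 write@19>
6) issue 20, read 21, done 22, write 23  <struct: A0 busy until I4 writes@19>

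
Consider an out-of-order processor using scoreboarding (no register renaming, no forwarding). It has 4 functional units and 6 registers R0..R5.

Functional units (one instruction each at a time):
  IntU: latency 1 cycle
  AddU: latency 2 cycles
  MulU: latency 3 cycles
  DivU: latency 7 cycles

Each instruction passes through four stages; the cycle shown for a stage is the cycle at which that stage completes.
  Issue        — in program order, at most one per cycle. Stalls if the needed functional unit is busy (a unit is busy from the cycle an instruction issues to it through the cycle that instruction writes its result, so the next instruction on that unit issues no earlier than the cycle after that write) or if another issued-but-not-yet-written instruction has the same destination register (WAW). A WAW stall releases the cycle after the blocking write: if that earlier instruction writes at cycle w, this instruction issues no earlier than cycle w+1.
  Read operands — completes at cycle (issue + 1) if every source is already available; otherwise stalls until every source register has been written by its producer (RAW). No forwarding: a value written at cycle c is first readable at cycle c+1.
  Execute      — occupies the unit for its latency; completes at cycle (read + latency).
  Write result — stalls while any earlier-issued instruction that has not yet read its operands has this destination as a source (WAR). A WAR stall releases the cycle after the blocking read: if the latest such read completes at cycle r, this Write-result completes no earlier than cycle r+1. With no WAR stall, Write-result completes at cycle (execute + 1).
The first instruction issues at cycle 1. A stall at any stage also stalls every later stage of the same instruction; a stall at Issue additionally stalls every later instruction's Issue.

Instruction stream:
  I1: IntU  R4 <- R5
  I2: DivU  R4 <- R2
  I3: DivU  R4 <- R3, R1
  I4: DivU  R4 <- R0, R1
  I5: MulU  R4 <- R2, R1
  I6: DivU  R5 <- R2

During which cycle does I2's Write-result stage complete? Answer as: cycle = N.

cycle 1: I1 issues→IntU
cycle 2: I1 reads
cycle 3: I1 exec-done
cycle 4: I1 writes R4
cycle 5: I2 issues→DivU
cycle 6: I2 reads
cycle 13: I2 exec-done
cycle 14: I2 writes R4
cycle 15: I3 issues→DivU
cycle 16: I3 reads
cycle 23: I3 exec-done
cycle 24: I3 writes R4
cycle 25: I4 issues→DivU
cycle 26: I4 reads
cycle 33: I4 exec-done
cycle 34: I4 writes R4
cycle 35: I5 issues→MulU
cycle 36: I5 reads, I6 issues→DivU
cycle 37: I6 reads
cycle 39: I5 exec-done
cycle 40: I5 writes R4
cycle 44: I6 exec-done
cycle 45: I6 writes R5

cycle = 14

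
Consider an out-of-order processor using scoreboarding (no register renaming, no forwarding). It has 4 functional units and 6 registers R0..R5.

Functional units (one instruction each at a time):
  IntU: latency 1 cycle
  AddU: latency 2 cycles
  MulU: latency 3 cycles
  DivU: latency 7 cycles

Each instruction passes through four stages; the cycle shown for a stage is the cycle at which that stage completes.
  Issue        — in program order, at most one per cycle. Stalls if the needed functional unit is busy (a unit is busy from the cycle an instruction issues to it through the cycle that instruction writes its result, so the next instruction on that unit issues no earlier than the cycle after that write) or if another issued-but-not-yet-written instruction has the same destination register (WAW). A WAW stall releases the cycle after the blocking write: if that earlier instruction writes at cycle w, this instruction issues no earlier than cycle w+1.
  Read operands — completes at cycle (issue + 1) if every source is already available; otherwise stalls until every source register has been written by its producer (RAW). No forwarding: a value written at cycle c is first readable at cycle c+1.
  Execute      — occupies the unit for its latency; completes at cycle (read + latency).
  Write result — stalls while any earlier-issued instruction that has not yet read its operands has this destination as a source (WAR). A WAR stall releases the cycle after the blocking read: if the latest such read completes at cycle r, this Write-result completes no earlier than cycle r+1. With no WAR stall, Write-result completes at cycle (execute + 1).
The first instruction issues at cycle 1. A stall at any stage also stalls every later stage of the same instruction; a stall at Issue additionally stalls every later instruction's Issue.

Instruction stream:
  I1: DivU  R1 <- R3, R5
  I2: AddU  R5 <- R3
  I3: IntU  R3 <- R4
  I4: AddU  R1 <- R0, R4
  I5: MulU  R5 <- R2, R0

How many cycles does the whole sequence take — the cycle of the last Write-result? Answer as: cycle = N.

c1: I1 issues→DivU
c2: I1 reads; I2 issues→AddU
c3: I2 reads; I3 issues→IntU
c4: I3 reads
c5: I2 exec-done; I3 exec-done
c6: I2 writes R5; I3 writes R3
c9: I1 exec-done
c10: I1 writes R1
c11: I4 issues→AddU
c12: I4 reads; I5 issues→MulU
c13: I5 reads
c14: I4 exec-done
c15: I4 writes R1
c16: I5 exec-done
c17: I5 writes R5

cycle = 17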